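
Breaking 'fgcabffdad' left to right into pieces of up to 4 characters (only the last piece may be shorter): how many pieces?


'fgcabffdad' has 10 characters.
Chunking with max size 4:
  Chunk 1: 'fgca' (positions 0-3)
  Chunk 2: 'bffd' (positions 4-7)
  Chunk 3: 'ad' (positions 8-9)
Total chunks: ceil(10 / 4) = 3

3


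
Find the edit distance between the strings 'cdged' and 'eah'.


Building DP table for s1='cdged' (len 5) and s2='eah' (len 3):
       e  a  h
    0  1  2  3
  c 1  1  2  3
  d 2  2  2  3
  g 3  3  3  3
  e 4  3  4  4
  d 5  4  4  5
Edit distance = dp[5][3] = 5

5


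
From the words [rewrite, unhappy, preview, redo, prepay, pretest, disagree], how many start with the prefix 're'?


Checking each word for prefix 're':
  'rewrite' -> YES, starts with 're' (count: 1)
  'unhappy' -> no (count: 1)
  'preview' -> no (count: 1)
  'redo' -> YES, starts with 're' (count: 2)
  'prepay' -> no (count: 2)
  'pretest' -> no (count: 2)
  'disagree' -> no (count: 2)
Total with prefix 're': 2

2


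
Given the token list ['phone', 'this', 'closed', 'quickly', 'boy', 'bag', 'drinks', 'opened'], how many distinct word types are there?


Listing all tokens and tracking unique types:
  Token 1: 'phone' -> NEW (unique so far: 1)
  Token 2: 'this' -> NEW (unique so far: 2)
  Token 3: 'closed' -> NEW (unique so far: 3)
  Token 4: 'quickly' -> NEW (unique so far: 4)
  Token 5: 'boy' -> NEW (unique so far: 5)
  Token 6: 'bag' -> NEW (unique so far: 6)
  Token 7: 'drinks' -> NEW (unique so far: 7)
  Token 8: 'opened' -> NEW (unique so far: 8)
Unique types: ('bag', 'boy', 'closed', 'drinks', 'opened', 'phone', 'quickly', 'this')
Vocabulary size: 8

8


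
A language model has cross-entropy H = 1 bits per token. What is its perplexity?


Perplexity formula: PP = 2^H
H = 1
PP = 2^1
Steps: 2^1 = 2
PP = 2

2


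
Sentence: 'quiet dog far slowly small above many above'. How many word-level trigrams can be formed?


Word trigrams from [8] words:
  Trigram 1: (quiet dog far)
  Trigram 2: (dog far slowly)
  Trigram 3: (far slowly small)
  Trigram 4: (slowly small above)
  Trigram 5: (small above many)
  Trigram 6: (above many above)
Total word trigrams: 8 - 2 = 6

6


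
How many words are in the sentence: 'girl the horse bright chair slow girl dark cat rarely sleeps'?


Counting words by splitting on spaces:
  Word 1: 'girl'
  Word 2: 'the'
  Word 3: 'horse'
  Word 4: 'bright'
  Word 5: 'chair'
  Word 6: 'slow'
  Word 7: 'girl'
  Word 8: 'dark'
  Word 9: 'cat'
  Word 10: 'rarely'
  Word 11: 'sleeps'
Total words: 11

11


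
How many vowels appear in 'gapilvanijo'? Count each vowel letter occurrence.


Scanning each character of 'gapilvanijo':
  Position 1: 'g' -> consonant (running count: 0)
  Position 2: 'a' -> vowel (running count: 1)
  Position 3: 'p' -> consonant (running count: 1)
  Position 4: 'i' -> vowel (running count: 2)
  Position 5: 'l' -> consonant (running count: 2)
  Position 6: 'v' -> consonant (running count: 2)
  Position 7: 'a' -> vowel (running count: 3)
  Position 8: 'n' -> consonant (running count: 3)
  Position 9: 'i' -> vowel (running count: 4)
  Position 10: 'j' -> consonant (running count: 4)
  Position 11: 'o' -> vowel (running count: 5)
Total vowels: 5

5


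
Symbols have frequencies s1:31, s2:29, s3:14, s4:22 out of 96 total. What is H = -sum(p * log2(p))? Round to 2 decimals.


Computing entropy H = -sum(p_i * log2(p_i)):
  s1: p = 31/96 = 0.3229, -p*log2(p) = 0.5266
  s2: p = 29/96 = 0.3021, -p*log2(p) = 0.5217
  s3: p = 14/96 = 0.1458, -p*log2(p) = 0.4051
  s4: p = 22/96 = 0.2292, -p*log2(p) = 0.4871
H = sum of terms = 1.9405
Rounded to 2 decimals: 1.94

1.94


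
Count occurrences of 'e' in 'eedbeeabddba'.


Scanning 'eedbeeabddba' for 'e':
  Position 0: 'e' -> MATCH (count: 1)
  Position 1: 'e' -> MATCH (count: 2)
  Position 4: 'e' -> MATCH (count: 3)
  Position 5: 'e' -> MATCH (count: 4)
Total occurrences of 'e': 4

4


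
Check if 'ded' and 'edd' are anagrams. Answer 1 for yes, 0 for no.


Sort characters of 'ded': 'dde'
Sort characters of 'edd': 'dde'
Sorted forms match -> they ARE anagrams
Result: 1

1


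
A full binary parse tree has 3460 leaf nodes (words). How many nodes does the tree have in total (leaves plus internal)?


Leaf nodes (terminals): 3460
Internal nodes = n - 1 = 3460 - 1 = 3459
Total = leaves + internal = 3460 + 3459 = 6919

6919


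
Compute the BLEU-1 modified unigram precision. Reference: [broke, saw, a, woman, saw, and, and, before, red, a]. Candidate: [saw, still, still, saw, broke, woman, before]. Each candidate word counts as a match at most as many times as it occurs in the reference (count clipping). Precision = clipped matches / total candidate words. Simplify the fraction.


Reference word counts: {'a': 2, 'and': 2, 'before': 1, 'broke': 1, 'red': 1, 'saw': 2, 'woman': 1}
Checking each candidate word (with clipping):
  'saw' -> in reference (ref count 2, used 1/2) -> match (matches: 1)
  'still' -> not in reference -> no match (matches: 1)
  'still' -> not in reference -> no match (matches: 1)
  'saw' -> in reference (ref count 2, used 2/2) -> match (matches: 2)
  'broke' -> in reference (ref count 1, used 1/1) -> match (matches: 3)
  'woman' -> in reference (ref count 1, used 1/1) -> match (matches: 4)
  'before' -> in reference (ref count 1, used 1/1) -> match (matches: 5)
Clipped matches: 5, Candidate length: 7
Precision = 5/7

5/7


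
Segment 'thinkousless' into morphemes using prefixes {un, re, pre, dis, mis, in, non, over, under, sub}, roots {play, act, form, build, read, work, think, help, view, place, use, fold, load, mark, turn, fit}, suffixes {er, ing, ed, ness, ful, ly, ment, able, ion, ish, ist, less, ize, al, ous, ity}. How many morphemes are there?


Segmenting 'thinkousless' against the inventory:
  'think' -> root (morpheme 1)
  'ous' -> suffix (morpheme 2)
  'less' -> suffix (morpheme 3)
Total morphemes: 3

3


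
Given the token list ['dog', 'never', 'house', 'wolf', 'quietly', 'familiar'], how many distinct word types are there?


Listing all tokens and tracking unique types:
  Token 1: 'dog' -> NEW (unique so far: 1)
  Token 2: 'never' -> NEW (unique so far: 2)
  Token 3: 'house' -> NEW (unique so far: 3)
  Token 4: 'wolf' -> NEW (unique so far: 4)
  Token 5: 'quietly' -> NEW (unique so far: 5)
  Token 6: 'familiar' -> NEW (unique so far: 6)
Unique types: ('dog', 'familiar', 'house', 'never', 'quietly', 'wolf')
Vocabulary size: 6

6


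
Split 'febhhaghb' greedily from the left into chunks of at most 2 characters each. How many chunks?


'febhhaghb' has 9 characters.
Chunking with max size 2:
  Chunk 1: 'fe' (positions 0-1)
  Chunk 2: 'bh' (positions 2-3)
  Chunk 3: 'ha' (positions 4-5)
  Chunk 4: 'gh' (positions 6-7)
  Chunk 5: 'b' (positions 8-8)
Total chunks: ceil(9 / 2) = 5

5


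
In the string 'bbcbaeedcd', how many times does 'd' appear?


Scanning 'bbcbaeedcd' for 'd':
  Position 7: 'd' -> MATCH (count: 1)
  Position 9: 'd' -> MATCH (count: 2)
Total occurrences of 'd': 2

2


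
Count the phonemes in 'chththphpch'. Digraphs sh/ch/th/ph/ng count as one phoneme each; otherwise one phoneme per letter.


Parsing 'chththphpch' greedily, digraphs first:
  'ch' -> digraph (1 consonant phoneme) (phonemes so far: 1)
  'th' -> digraph (1 consonant phoneme) (phonemes so far: 2)
  'th' -> digraph (1 consonant phoneme) (phonemes so far: 3)
  'ph' -> digraph (1 consonant phoneme) (phonemes so far: 4)
  'p' -> consonant phoneme (phonemes so far: 5)
  'ch' -> digraph (1 consonant phoneme) (phonemes so far: 6)
Total phonemes: 6

6


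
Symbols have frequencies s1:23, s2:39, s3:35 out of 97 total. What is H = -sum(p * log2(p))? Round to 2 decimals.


Computing entropy H = -sum(p_i * log2(p_i)):
  s1: p = 23/97 = 0.2371, -p*log2(p) = 0.4923
  s2: p = 39/97 = 0.4021, -p*log2(p) = 0.5285
  s3: p = 35/97 = 0.3608, -p*log2(p) = 0.5306
H = sum of terms = 1.5514
Rounded to 2 decimals: 1.55

1.55


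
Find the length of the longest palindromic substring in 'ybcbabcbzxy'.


Scanning 'ybcbabcbzxy' for palindromic substrings.
Substring at positions 1-7: 'bcbabcb'.
Check: reverse('bcbabcb') = 'bcbabcb' -> palindrome confirmed.
Neighbouring characters ('y' / 'z') break symmetry, so it cannot extend further.
No longer palindromic substring exists; longest length = 7

7


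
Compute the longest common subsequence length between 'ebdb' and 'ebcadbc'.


DP table for LCS of 'ebdb' and 'ebcadbc':
       e  b  c  a  d  b  c
    0  0  0  0  0  0  0  0
  e 0  1  1  1  1  1  1  1
  b 0  1  2  2  2  2  2  2
  d 0  1  2  2  2  3  3  3
  b 0  1  2  2  2  3  4  4
LCS: 'ebdb'
LCS length = 4

4


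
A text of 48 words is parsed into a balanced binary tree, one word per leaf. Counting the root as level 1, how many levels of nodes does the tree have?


In a balanced binary tree with n leaves the deepest leaf is ceil(log2(n)) edges below the root,
so counting node levels inclusive of root and leaves gives ceil(log2(n)) + 1 levels.
log2(48) = 5.5850
ceil(5.5850) = 6
levels = 6 + 1 = 7

7


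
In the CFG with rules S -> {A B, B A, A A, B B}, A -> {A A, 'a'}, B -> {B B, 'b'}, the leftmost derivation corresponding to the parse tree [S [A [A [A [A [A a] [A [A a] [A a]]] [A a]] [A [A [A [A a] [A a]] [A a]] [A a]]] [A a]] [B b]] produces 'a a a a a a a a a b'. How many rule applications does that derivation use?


Every bracketed nonterminal node [X ...] in the tree is produced by exactly one rule application.
Reading the tree off as a leftmost derivation:
  Step 1: S  =>  A B   (applied S -> A B)
  Step 2: A B  =>  A A B   (applied A -> A A)
  Step 3: A A B  =>  A A A B   (applied A -> A A)
  Step 4: A A A B  =>  A A A A B   (applied A -> A A)
  Step 5: A A A A B  =>  A A A A A B   (applied A -> A A)
  Step 6: A A A A A B  =>  a A A A A B   (applied A -> a)
  Step 7: a A A A A B  =>  a A A A A A B   (applied A -> A A)
  Step 8: a A A A A A B  =>  a a A A A A B   (applied A -> a)
  Step 9: a a A A A A B  =>  a a a A A A B   (applied A -> a)
  Step 10: a a a A A A B  =>  a a a a A A B   (applied A -> a)
  Step 11: a a a a A A B  =>  a a a a A A A B   (applied A -> A A)
  Step 12: a a a a A A A B  =>  a a a a A A A A B   (applied A -> A A)
  Step 13: a a a a A A A A B  =>  a a a a A A A A A B   (applied A -> A A)
  Step 14: a a a a A A A A A B  =>  a a a a a A A A A B   (applied A -> a)
  Step 15: a a a a a A A A A B  =>  a a a a a a A A A B   (applied A -> a)
  Step 16: a a a a a a A A A B  =>  a a a a a a a A A B   (applied A -> a)
  Step 17: a a a a a a a A A B  =>  a a a a a a a a A B   (applied A -> a)
  Step 18: a a a a a a a a A B  =>  a a a a a a a a a B   (applied A -> a)
  Step 19: a a a a a a a a a B  =>  a a a a a a a a a b   (applied B -> b)
Final yield: a a a a a a a a a b
Total rewrite steps: 19

19


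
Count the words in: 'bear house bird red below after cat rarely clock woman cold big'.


Counting words by splitting on spaces:
  Word 1: 'bear'
  Word 2: 'house'
  Word 3: 'bird'
  Word 4: 'red'
  Word 5: 'below'
  Word 6: 'after'
  Word 7: 'cat'
  Word 8: 'rarely'
  Word 9: 'clock'
  Word 10: 'woman'
  Word 11: 'cold'
  Word 12: 'big'
Total words: 12

12


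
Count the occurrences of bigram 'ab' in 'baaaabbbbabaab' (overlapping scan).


Scanning 'baaaabbbbabaab' for bigram 'ab':
  Position 0: 'ba' -> no
  Position 1: 'aa' -> no
  Position 2: 'aa' -> no
  Position 3: 'aa' -> no
  Position 4: 'ab' -> MATCH
  Position 5: 'bb' -> no
  Position 6: 'bb' -> no
  Position 7: 'bb' -> no
  Position 8: 'ba' -> no
  Position 9: 'ab' -> MATCH
  Position 10: 'ba' -> no
  Position 11: 'aa' -> no
  Position 12: 'ab' -> MATCH
Total matches: 3

3


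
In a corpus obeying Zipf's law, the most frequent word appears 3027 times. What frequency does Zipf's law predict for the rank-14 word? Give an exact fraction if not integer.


Zipf's law: freq(rank) = f1 / rank
f1 = 3027, rank = 14
freq = 3027 / 14
GCD(3027, 14) = 1
Simplified: 3027/14

3027/14


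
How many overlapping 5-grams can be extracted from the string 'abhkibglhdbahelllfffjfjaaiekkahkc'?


String 'abhkibglhdbahelllfffjfjaaiekkahkc' has length L = 33.
Number of overlapping n-grams = L - n + 1
Substituting: 33 - 5 + 1 = 29

29


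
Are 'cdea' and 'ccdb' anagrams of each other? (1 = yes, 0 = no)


Sort characters of 'cdea': 'acde'
Sort characters of 'ccdb': 'bccd'
Sorted forms differ -> they are NOT anagrams
Result: 0

0


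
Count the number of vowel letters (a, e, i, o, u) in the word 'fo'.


Scanning each character of 'fo':
  Position 1: 'f' -> consonant (running count: 0)
  Position 2: 'o' -> vowel (running count: 1)
Total vowels: 1

1


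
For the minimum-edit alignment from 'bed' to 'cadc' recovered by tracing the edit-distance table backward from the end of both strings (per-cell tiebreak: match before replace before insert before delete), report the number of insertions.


Edit distance = 3. Backtracking from cell (3, 4) with preference match > replace > insert > delete,
then listing the resulting alignment 'bed' -> 'cadc' left to right:
  Step 1: replace b->c
  Step 2: replace e->a
  Step 3: keep 'd'
  Step 4: insert 'c' [insertion #1]
Total insertions: 1

1


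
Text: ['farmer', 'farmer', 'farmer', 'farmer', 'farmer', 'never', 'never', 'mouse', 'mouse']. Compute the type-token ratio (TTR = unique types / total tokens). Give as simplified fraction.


Tokens: 9
Unique types: ('farmer', 'mouse', 'never') = 3
TTR = 3/9
Simplify: divide both by 3 -> 1/3
TTR = 1/3

1/3


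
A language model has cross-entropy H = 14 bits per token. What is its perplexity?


Perplexity formula: PP = 2^H
H = 14
PP = 2^14
PP = 2^14 = 16384

16384


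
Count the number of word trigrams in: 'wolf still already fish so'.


Word trigrams from [5] words:
  Trigram 1: (wolf still already)
  Trigram 2: (still already fish)
  Trigram 3: (already fish so)
Total word trigrams: 5 - 2 = 3

3


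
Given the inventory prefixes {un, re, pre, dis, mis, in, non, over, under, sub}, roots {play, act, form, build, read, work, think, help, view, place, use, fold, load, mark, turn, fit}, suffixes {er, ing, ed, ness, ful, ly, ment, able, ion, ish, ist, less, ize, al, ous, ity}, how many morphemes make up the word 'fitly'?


Segmenting 'fitly' against the inventory:
  'fit' -> root (morpheme 1)
  'ly' -> suffix (morpheme 2)
Total morphemes: 2

2


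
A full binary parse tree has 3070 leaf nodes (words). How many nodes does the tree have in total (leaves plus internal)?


Leaf nodes (terminals): 3070
Internal nodes = n - 1 = 3070 - 1 = 3069
Total = leaves + internal = 3070 + 3069 = 6139

6139


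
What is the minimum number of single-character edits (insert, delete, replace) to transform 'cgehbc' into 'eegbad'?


Building DP table for s1='cgehbc' (len 6) and s2='eegbad' (len 6):
       e  e  g  b  a  d
    0  1  2  3  4  5  6
  c 1  1  2  3  4  5  6
  g 2  2  2  2  3  4  5
  e 3  2  2  3  3  4  5
  h 4  3  3  3  4  4  5
  b 5  4  4  4  3  4  5
  c 6  5  5  5  4  4  5
Edit distance = dp[6][6] = 5

5


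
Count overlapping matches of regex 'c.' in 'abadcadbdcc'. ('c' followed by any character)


Pattern: c. means 'c' followed by any character.
Scanning 'abadcadbdcc' position-by-position:
  Pos 0: window 'ab' -> no
  Pos 1: window 'ba' -> no
  Pos 2: window 'ad' -> no
  Pos 3: window 'dc' -> no
  Pos 4: window 'ca' -> MATCH
  Pos 5: window 'ad' -> no
  Pos 6: window 'db' -> no
  Pos 7: window 'bd' -> no
  Pos 8: window 'dc' -> no
  Pos 9: window 'cc' -> MATCH
  Pos 10: window 'c' -> no
Total matches: 2

2


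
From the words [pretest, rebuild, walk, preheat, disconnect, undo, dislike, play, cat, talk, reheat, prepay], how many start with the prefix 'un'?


Checking each word for prefix 'un':
  'pretest' -> no (count: 0)
  'rebuild' -> no (count: 0)
  'walk' -> no (count: 0)
  'preheat' -> no (count: 0)
  'disconnect' -> no (count: 0)
  'undo' -> YES, starts with 'un' (count: 1)
  'dislike' -> no (count: 1)
  'play' -> no (count: 1)
  'cat' -> no (count: 1)
  'talk' -> no (count: 1)
  'reheat' -> no (count: 1)
  'prepay' -> no (count: 1)
Total with prefix 'un': 1

1


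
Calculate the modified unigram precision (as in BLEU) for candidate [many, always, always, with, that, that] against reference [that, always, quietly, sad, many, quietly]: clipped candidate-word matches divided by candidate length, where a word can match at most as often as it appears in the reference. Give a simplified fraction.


Reference word counts: {'always': 1, 'many': 1, 'quietly': 2, 'sad': 1, 'that': 1}
Checking each candidate word (with clipping):
  'many' -> in reference (ref count 1, used 1/1) -> match (matches: 1)
  'always' -> in reference (ref count 1, used 1/1) -> match (matches: 2)
  'always' -> ref count 1 already used up (1/1) -> clipped, no match (matches: 2)
  'with' -> not in reference -> no match (matches: 2)
  'that' -> in reference (ref count 1, used 1/1) -> match (matches: 3)
  'that' -> ref count 1 already used up (1/1) -> clipped, no match (matches: 3)
Clipped matches: 3, Candidate length: 6
Precision = 3/6 = 1/2

1/2


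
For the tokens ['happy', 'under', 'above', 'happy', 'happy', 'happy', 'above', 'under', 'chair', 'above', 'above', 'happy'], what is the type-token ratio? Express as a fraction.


Tokens: 12
Unique types: ('above', 'chair', 'happy', 'under') = 4
TTR = 4/12
Simplify: divide both by 4 -> 1/3
TTR = 1/3

1/3


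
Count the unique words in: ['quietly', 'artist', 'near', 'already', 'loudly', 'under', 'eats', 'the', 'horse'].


Listing all tokens and tracking unique types:
  Token 1: 'quietly' -> NEW (unique so far: 1)
  Token 2: 'artist' -> NEW (unique so far: 2)
  Token 3: 'near' -> NEW (unique so far: 3)
  Token 4: 'already' -> NEW (unique so far: 4)
  Token 5: 'loudly' -> NEW (unique so far: 5)
  Token 6: 'under' -> NEW (unique so far: 6)
  Token 7: 'eats' -> NEW (unique so far: 7)
  Token 8: 'the' -> NEW (unique so far: 8)
  Token 9: 'horse' -> NEW (unique so far: 9)
Unique types: ('already', 'artist', 'eats', 'horse', 'loudly', 'near', 'quietly', 'the', 'under')
Vocabulary size: 9

9


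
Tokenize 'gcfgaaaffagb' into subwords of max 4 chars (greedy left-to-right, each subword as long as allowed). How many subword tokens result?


'gcfgaaaffagb' has 12 characters.
Chunking with max size 4:
  Chunk 1: 'gcfg' (positions 0-3)
  Chunk 2: 'aaaf' (positions 4-7)
  Chunk 3: 'fagb' (positions 8-11)
Total chunks: ceil(12 / 4) = 3

3


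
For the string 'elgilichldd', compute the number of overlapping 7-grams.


String 'elgilichldd' has length L = 11.
Number of overlapping n-grams = L - n + 1
Substituting: 11 - 7 + 1 = 5

5


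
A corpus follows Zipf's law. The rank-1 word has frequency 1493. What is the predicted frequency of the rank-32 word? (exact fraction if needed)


Zipf's law: freq(rank) = f1 / rank
f1 = 1493, rank = 32
freq = 1493 / 32
GCD(1493, 32) = 1
Simplified: 1493/32

1493/32


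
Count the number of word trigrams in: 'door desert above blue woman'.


Word trigrams from [5] words:
  Trigram 1: (door desert above)
  Trigram 2: (desert above blue)
  Trigram 3: (above blue woman)
Total word trigrams: 5 - 2 = 3

3


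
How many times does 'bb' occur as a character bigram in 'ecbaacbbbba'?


Scanning 'ecbaacbbbba' for bigram 'bb':
  Position 0: 'ec' -> no
  Position 1: 'cb' -> no
  Position 2: 'ba' -> no
  Position 3: 'aa' -> no
  Position 4: 'ac' -> no
  Position 5: 'cb' -> no
  Position 6: 'bb' -> MATCH
  Position 7: 'bb' -> MATCH
  Position 8: 'bb' -> MATCH
  Position 9: 'ba' -> no
Total matches: 3

3


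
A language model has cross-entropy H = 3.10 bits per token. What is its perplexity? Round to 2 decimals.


Perplexity formula: PP = 2^H
H = 3.10
PP = 2^3.10
Decompose: 2^3.10 = 2^3 * 2^0.10
2^3 = 8, 2^0.10 ~ 1.0717735
PP ~ 8 * 1.0717735 = 8.5741880
Rounded to 2 decimals: 8.57

8.57


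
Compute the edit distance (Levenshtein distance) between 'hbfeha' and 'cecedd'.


Building DP table for s1='hbfeha' (len 6) and s2='cecedd' (len 6):
       c  e  c  e  d  d
    0  1  2  3  4  5  6
  h 1  1  2  3  4  5  6
  b 2  2  2  3  4  5  6
  f 3  3  3  3  4  5  6
  e 4  4  3  4  3  4  5
  h 5  5  4  4  4  4  5
  a 6  6  5  5  5  5  5
Edit distance = dp[6][6] = 5

5


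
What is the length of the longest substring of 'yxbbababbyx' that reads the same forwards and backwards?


Scanning 'yxbbababbyx' for palindromic substrings.
Substring at positions 2-8: 'bbababb'.
Check: reverse('bbababb') = 'bbababb' -> palindrome confirmed.
Neighbouring characters ('x' / 'y') break symmetry, so it cannot extend further.
No longer palindromic substring exists; longest length = 7

7


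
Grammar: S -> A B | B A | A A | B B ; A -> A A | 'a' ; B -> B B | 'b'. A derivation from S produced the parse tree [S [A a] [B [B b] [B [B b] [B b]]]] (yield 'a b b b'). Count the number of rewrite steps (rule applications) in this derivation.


Every bracketed nonterminal node [X ...] in the tree is produced by exactly one rule application.
Reading the tree off as a leftmost derivation:
  Step 1: S  =>  A B   (applied S -> A B)
  Step 2: A B  =>  a B   (applied A -> a)
  Step 3: a B  =>  a B B   (applied B -> B B)
  Step 4: a B B  =>  a b B   (applied B -> b)
  Step 5: a b B  =>  a b B B   (applied B -> B B)
  Step 6: a b B B  =>  a b b B   (applied B -> b)
  Step 7: a b b B  =>  a b b b   (applied B -> b)
Final yield: a b b b
Total rewrite steps: 7

7


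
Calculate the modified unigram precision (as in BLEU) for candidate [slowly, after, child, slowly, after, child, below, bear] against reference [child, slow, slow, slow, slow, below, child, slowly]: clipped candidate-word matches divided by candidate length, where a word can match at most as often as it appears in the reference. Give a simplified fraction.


Reference word counts: {'below': 1, 'child': 2, 'slow': 4, 'slowly': 1}
Checking each candidate word (with clipping):
  'slowly' -> in reference (ref count 1, used 1/1) -> match (matches: 1)
  'after' -> not in reference -> no match (matches: 1)
  'child' -> in reference (ref count 2, used 1/2) -> match (matches: 2)
  'slowly' -> ref count 1 already used up (1/1) -> clipped, no match (matches: 2)
  'after' -> not in reference -> no match (matches: 2)
  'child' -> in reference (ref count 2, used 2/2) -> match (matches: 3)
  'below' -> in reference (ref count 1, used 1/1) -> match (matches: 4)
  'bear' -> not in reference -> no match (matches: 4)
Clipped matches: 4, Candidate length: 8
Precision = 4/8 = 1/2

1/2


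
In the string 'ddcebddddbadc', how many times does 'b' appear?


Scanning 'ddcebddddbadc' for 'b':
  Position 4: 'b' -> MATCH (count: 1)
  Position 9: 'b' -> MATCH (count: 2)
Total occurrences of 'b': 2

2


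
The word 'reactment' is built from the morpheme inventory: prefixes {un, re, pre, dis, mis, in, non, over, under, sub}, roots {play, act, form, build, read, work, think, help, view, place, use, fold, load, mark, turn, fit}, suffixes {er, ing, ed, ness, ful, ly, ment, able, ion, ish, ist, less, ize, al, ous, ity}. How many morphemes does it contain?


Segmenting 'reactment' against the inventory:
  're' -> prefix (morpheme 1)
  'act' -> root (morpheme 2)
  'ment' -> suffix (morpheme 3)
Total morphemes: 3

3


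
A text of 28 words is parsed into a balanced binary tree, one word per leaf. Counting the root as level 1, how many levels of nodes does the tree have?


In a balanced binary tree with n leaves the deepest leaf is ceil(log2(n)) edges below the root,
so counting node levels inclusive of root and leaves gives ceil(log2(n)) + 1 levels.
log2(28) = 4.8074
ceil(4.8074) = 5
levels = 5 + 1 = 6

6


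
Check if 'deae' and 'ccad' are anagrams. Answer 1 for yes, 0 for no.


Sort characters of 'deae': 'adee'
Sort characters of 'ccad': 'accd'
Sorted forms differ -> they are NOT anagrams
Result: 0

0


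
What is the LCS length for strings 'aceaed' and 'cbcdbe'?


DP table for LCS of 'aceaed' and 'cbcdbe':
       c  b  c  d  b  e
    0  0  0  0  0  0  0
  a 0  0  0  0  0  0  0
  c 0  1  1  1  1  1  1
  e 0  1  1  1  1  1  2
  a 0  1  1  1  1  1  2
  e 0  1  1  1  1  1  2
  d 0  1  1  1  2  2  2
LCS: 'ce'
LCS length = 2

2


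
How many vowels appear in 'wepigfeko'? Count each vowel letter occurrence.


Scanning each character of 'wepigfeko':
  Position 1: 'w' -> consonant (running count: 0)
  Position 2: 'e' -> vowel (running count: 1)
  Position 3: 'p' -> consonant (running count: 1)
  Position 4: 'i' -> vowel (running count: 2)
  Position 5: 'g' -> consonant (running count: 2)
  Position 6: 'f' -> consonant (running count: 2)
  Position 7: 'e' -> vowel (running count: 3)
  Position 8: 'k' -> consonant (running count: 3)
  Position 9: 'o' -> vowel (running count: 4)
Total vowels: 4

4


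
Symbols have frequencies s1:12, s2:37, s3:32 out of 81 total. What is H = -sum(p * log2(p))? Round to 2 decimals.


Computing entropy H = -sum(p_i * log2(p_i)):
  s1: p = 12/81 = 0.1481, -p*log2(p) = 0.4081
  s2: p = 37/81 = 0.4568, -p*log2(p) = 0.5164
  s3: p = 32/81 = 0.3951, -p*log2(p) = 0.5293
H = sum of terms = 1.4538
Rounded to 2 decimals: 1.45

1.45


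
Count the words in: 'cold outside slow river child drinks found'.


Counting words by splitting on spaces:
  Word 1: 'cold'
  Word 2: 'outside'
  Word 3: 'slow'
  Word 4: 'river'
  Word 5: 'child'
  Word 6: 'drinks'
  Word 7: 'found'
Total words: 7

7


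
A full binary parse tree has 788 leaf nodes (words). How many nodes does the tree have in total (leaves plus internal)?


Leaf nodes (terminals): 788
Internal nodes = n - 1 = 788 - 1 = 787
Total = leaves + internal = 788 + 787 = 1575

1575


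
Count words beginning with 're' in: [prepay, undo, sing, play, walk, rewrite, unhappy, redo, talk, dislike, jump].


Checking each word for prefix 're':
  'prepay' -> no (count: 0)
  'undo' -> no (count: 0)
  'sing' -> no (count: 0)
  'play' -> no (count: 0)
  'walk' -> no (count: 0)
  'rewrite' -> YES, starts with 're' (count: 1)
  'unhappy' -> no (count: 1)
  'redo' -> YES, starts with 're' (count: 2)
  'talk' -> no (count: 2)
  'dislike' -> no (count: 2)
  'jump' -> no (count: 2)
Total with prefix 're': 2

2


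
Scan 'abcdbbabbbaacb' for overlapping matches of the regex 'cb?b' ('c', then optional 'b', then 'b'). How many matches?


Pattern: cb?b means 'c', then optional 'b', then 'b'.
Scanning 'abcdbbabbbaacb' position-by-position:
  Pos 0: window 'abc' -> no
  Pos 1: window 'bcd' -> no
  Pos 2: window 'cdb' -> no
  Pos 3: window 'dbb' -> no
  Pos 4: window 'bba' -> no
  Pos 5: window 'bab' -> no
  Pos 6: window 'abb' -> no
  Pos 7: window 'bbb' -> no
  Pos 8: window 'bba' -> no
  Pos 9: window 'baa' -> no
  Pos 10: window 'aac' -> no
  Pos 11: window 'acb' -> no
  Pos 12: window 'cb' -> MATCH
  Pos 13: window 'b' -> no
Total matches: 1

1


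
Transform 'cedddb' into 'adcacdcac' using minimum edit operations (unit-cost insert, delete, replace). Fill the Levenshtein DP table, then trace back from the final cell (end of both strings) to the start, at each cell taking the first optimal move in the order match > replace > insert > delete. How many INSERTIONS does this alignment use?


Edit distance = 7. Backtracking from cell (6, 9) with preference match > replace > insert > delete,
then listing the resulting alignment 'cedddb' -> 'adcacdcac' left to right:
  Step 1: insert 'a' [insertion #1]
  Step 2: insert 'd' [insertion #2]
  Step 3: keep 'c'
  Step 4: insert 'a' [insertion #3]
  Step 5: replace e->c
  Step 6: keep 'd'
  Step 7: replace d->c
  Step 8: replace d->a
  Step 9: replace b->c
Total insertions: 3

3


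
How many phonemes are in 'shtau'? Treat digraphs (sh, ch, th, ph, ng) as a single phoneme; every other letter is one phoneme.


Parsing 'shtau' greedily, digraphs first:
  'sh' -> digraph (1 consonant phoneme) (phonemes so far: 1)
  't' -> consonant phoneme (phonemes so far: 2)
  'a' -> vowel phoneme (phonemes so far: 3)
  'u' -> vowel phoneme (phonemes so far: 4)
Total phonemes: 4

4


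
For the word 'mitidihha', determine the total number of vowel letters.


Scanning each character of 'mitidihha':
  Position 1: 'm' -> consonant (running count: 0)
  Position 2: 'i' -> vowel (running count: 1)
  Position 3: 't' -> consonant (running count: 1)
  Position 4: 'i' -> vowel (running count: 2)
  Position 5: 'd' -> consonant (running count: 2)
  Position 6: 'i' -> vowel (running count: 3)
  Position 7: 'h' -> consonant (running count: 3)
  Position 8: 'h' -> consonant (running count: 3)
  Position 9: 'a' -> vowel (running count: 4)
Total vowels: 4

4


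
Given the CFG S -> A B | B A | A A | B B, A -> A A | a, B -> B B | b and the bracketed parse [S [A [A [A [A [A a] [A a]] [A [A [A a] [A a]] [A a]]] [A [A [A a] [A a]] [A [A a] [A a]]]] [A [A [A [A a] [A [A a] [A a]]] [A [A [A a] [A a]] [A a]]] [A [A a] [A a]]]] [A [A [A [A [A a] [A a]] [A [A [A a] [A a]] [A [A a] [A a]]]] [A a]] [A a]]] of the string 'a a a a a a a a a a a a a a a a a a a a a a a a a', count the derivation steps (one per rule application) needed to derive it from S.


Every bracketed nonterminal node [X ...] in the tree is produced by exactly one rule application.
Reading the tree off as a leftmost derivation:
  Step 1: S  =>  A A   (applied S -> A A)
  Step 2: A A  =>  A A A   (applied A -> A A)
  Step 3: A A A  =>  A A A A   (applied A -> A A)
  Step 4: A A A A  =>  A A A A A   (applied A -> A A)
  Step 5: A A A A A  =>  A A A A A A   (applied A -> A A)
  Step 6: A A A A A A  =>  a A A A A A   (applied A -> a)
  Step 7: a A A A A A  =>  a a A A A A   (applied A -> a)
  Step 8: a a A A A A  =>  a a A A A A A   (applied A -> A A)
  Step 9: a a A A A A A  =>  a a A A A A A A   (applied A -> A A)
  Step 10: a a A A A A A A  =>  a a a A A A A A   (applied A -> a)
  Step 11: a a a A A A A A  =>  a a a a A A A A   (applied A -> a)
  Step 12: a a a a A A A A  =>  a a a a a A A A   (applied A -> a)
  Step 13: a a a a a A A A  =>  a a a a a A A A A   (applied A -> A A)
  Step 14: a a a a a A A A A  =>  a a a a a A A A A A   (applied A -> A A)
  Step 15: a a a a a A A A A A  =>  a a a a a a A A A A   (applied A -> a)
  Step 16: a a a a a a A A A A  =>  a a a a a a a A A A   (applied A -> a)
  Step 17: a a a a a a a A A A  =>  a a a a a a a A A A A   (applied A -> A A)
  Step 18: a a a a a a a A A A A  =>  a a a a a a a a A A A   (applied A -> a)
  Step 19: a a a a a a a a A A A  =>  a a a a a a a a a A A   (applied A -> a)
  Step 20: a a a a a a a a a A A  =>  a a a a a a a a a A A A   (applied A -> A A)
  Step 21: a a a a a a a a a A A A  =>  a a a a a a a a a A A A A   (applied A -> A A)
  Step 22: a a a a a a a a a A A A A  =>  a a a a a a a a a A A A A A   (applied A -> A A)
  Step 23: a a a a a a a a a A A A A A  =>  a a a a a a a a a a A A A A   (applied A -> a)
  Step 24: a a a a a a a a a a A A A A  =>  a a a a a a a a a a A A A A A   (applied A -> A A)
  Step 25: a a a a a a a a a a A A A A A  =>  a a a a a a a a a a a A A A A   (applied A -> a)
  Step 26: a a a a a a a a a a a A A A A  =>  a a a a a a a a a a a a A A A   (applied A -> a)
  Step 27: a a a a a a a a a a a a A A A  =>  a a a a a a a a a a a a A A A A   (applied A -> A A)
  Step 28: a a a a a a a a a a a a A A A A  =>  a a a a a a a a a a a a A A A A A   (applied A -> A A)
  Step 29: a a a a a a a a a a a a A A A A A  =>  a a a a a a a a a a a a a A A A A   (applied A -> a)
  Step 30: a a a a a a a a a a a a a A A A A  =>  a a a a a a a a a a a a a a A A A   (applied A -> a)
  Step 31: a a a a a a a a a a a a a a A A A  =>  a a a a a a a a a a a a a a a A A   (applied A -> a)
  Step 32: a a a a a a a a a a a a a a a A A  =>  a a a a a a a a a a a a a a a A A A   (applied A -> A A)
  Step 33: a a a a a a a a a a a a a a a A A A  =>  a a a a a a a a a a a a a a a a A A   (applied A -> a)
  Step 34: a a a a a a a a a a a a a a a a A A  =>  a a a a a a a a a a a a a a a a a A   (applied A -> a)
  Step 35: a a a a a a a a a a a a a a a a a A  =>  a a a a a a a a a a a a a a a a a A A   (applied A -> A A)
  Step 36: a a a a a a a a a a a a a a a a a A A  =>  a a a a a a a a a a a a a a a a a A A A   (applied A -> A A)
  Step 37: a a a a a a a a a a a a a a a a a A A A  =>  a a a a a a a a a a a a a a a a a A A A A   (applied A -> A A)
  Step 38: a a a a a a a a a a a a a a a a a A A A A  =>  a a a a a a a a a a a a a a a a a A A A A A   (applied A -> A A)
  Step 39: a a a a a a a a a a a a a a a a a A A A A A  =>  a a a a a a a a a a a a a a a a a a A A A A   (applied A -> a)
  Step 40: a a a a a a a a a a a a a a a a a a A A A A  =>  a a a a a a a a a a a a a a a a a a a A A A   (applied A -> a)
  Step 41: a a a a a a a a a a a a a a a a a a a A A A  =>  a a a a a a a a a a a a a a a a a a a A A A A   (applied A -> A A)
  Step 42: a a a a a a a a a a a a a a a a a a a A A A A  =>  a a a a a a a a a a a a a a a a a a a A A A A A   (applied A -> A A)
  Step 43: a a a a a a a a a a a a a a a a a a a A A A A A  =>  a a a a a a a a a a a a a a a a a a a a A A A A   (applied A -> a)
  Step 44: a a a a a a a a a a a a a a a a a a a a A A A A  =>  a a a a a a a a a a a a a a a a a a a a a A A A   (applied A -> a)
  Step 45: a a a a a a a a a a a a a a a a a a a a a A A A  =>  a a a a a a a a a a a a a a a a a a a a a A A A A   (applied A -> A A)
  Step 46: a a a a a a a a a a a a a a a a a a a a a A A A A  =>  a a a a a a a a a a a a a a a a a a a a a a A A A   (applied A -> a)
  Step 47: a a a a a a a a a a a a a a a a a a a a a a A A A  =>  a a a a a a a a a a a a a a a a a a a a a a a A A   (applied A -> a)
  Step 48: a a a a a a a a a a a a a a a a a a a a a a a A A  =>  a a a a a a a a a a a a a a a a a a a a a a a a A   (applied A -> a)
  Step 49: a a a a a a a a a a a a a a a a a a a a a a a a A  =>  a a a a a a a a a a a a a a a a a a a a a a a a a   (applied A -> a)
Final yield: a a a a a a a a a a a a a a a a a a a a a a a a a
Total rewrite steps: 49

49


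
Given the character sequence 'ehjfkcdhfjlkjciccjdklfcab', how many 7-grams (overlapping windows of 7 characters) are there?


String 'ehjfkcdhfjlkjciccjdklfcab' has length L = 25.
Number of overlapping n-grams = L - n + 1
Substituting: 25 - 7 + 1 = 19

19


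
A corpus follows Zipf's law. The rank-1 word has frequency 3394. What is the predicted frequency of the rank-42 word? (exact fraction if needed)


Zipf's law: freq(rank) = f1 / rank
f1 = 3394, rank = 42
freq = 3394 / 42
GCD(3394, 42) = 2
Simplified: 1697/21

1697/21


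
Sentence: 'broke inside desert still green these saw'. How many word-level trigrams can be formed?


Word trigrams from [7] words:
  Trigram 1: (broke inside desert)
  Trigram 2: (inside desert still)
  Trigram 3: (desert still green)
  Trigram 4: (still green these)
  Trigram 5: (green these saw)
Total word trigrams: 7 - 2 = 5

5


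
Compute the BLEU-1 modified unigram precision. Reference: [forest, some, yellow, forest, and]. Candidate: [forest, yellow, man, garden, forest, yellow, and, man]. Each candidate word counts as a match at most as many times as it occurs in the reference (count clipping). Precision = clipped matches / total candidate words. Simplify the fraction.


Reference word counts: {'and': 1, 'forest': 2, 'some': 1, 'yellow': 1}
Checking each candidate word (with clipping):
  'forest' -> in reference (ref count 2, used 1/2) -> match (matches: 1)
  'yellow' -> in reference (ref count 1, used 1/1) -> match (matches: 2)
  'man' -> not in reference -> no match (matches: 2)
  'garden' -> not in reference -> no match (matches: 2)
  'forest' -> in reference (ref count 2, used 2/2) -> match (matches: 3)
  'yellow' -> ref count 1 already used up (1/1) -> clipped, no match (matches: 3)
  'and' -> in reference (ref count 1, used 1/1) -> match (matches: 4)
  'man' -> not in reference -> no match (matches: 4)
Clipped matches: 4, Candidate length: 8
Precision = 4/8 = 1/2

1/2


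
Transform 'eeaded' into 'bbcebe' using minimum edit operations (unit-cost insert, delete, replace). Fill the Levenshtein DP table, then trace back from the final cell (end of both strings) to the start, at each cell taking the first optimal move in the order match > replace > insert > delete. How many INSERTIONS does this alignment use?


Edit distance = 6. Backtracking from cell (6, 6) with preference match > replace > insert > delete,
then listing the resulting alignment 'eeaded' -> 'bbcebe' left to right:
  Step 1: replace e->b
  Step 2: replace e->b
  Step 3: replace a->c
  Step 4: replace d->e
  Step 5: replace e->b
  Step 6: replace d->e
Total insertions: 0

0


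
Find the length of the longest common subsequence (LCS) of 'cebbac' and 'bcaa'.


DP table for LCS of 'cebbac' and 'bcaa':
       b  c  a  a
    0  0  0  0  0
  c 0  0  1  1  1
  e 0  0  1  1  1
  b 0  1  1  1  1
  b 0  1  1  1  1
  a 0  1  1  2  2
  c 0  1  2  2  2
LCS: 'ca'
LCS length = 2

2


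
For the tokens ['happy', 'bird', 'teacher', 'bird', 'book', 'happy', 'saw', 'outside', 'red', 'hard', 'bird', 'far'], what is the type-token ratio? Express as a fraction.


Tokens: 12
Unique types: ('bird', 'book', 'far', 'happy', 'hard', 'outside', 'red', 'saw', 'teacher') = 9
TTR = 9/12
Simplify: divide both by 3 -> 3/4
TTR = 3/4

3/4


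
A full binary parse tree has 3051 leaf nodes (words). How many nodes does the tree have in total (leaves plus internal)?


Leaf nodes (terminals): 3051
Internal nodes = n - 1 = 3051 - 1 = 3050
Total = leaves + internal = 3051 + 3050 = 6101

6101


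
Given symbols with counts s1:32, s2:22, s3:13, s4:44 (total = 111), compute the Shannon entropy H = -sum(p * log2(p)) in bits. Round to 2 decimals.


Computing entropy H = -sum(p_i * log2(p_i)):
  s1: p = 32/111 = 0.2883, -p*log2(p) = 0.5173
  s2: p = 22/111 = 0.1982, -p*log2(p) = 0.4628
  s3: p = 13/111 = 0.1171, -p*log2(p) = 0.3624
  s4: p = 44/111 = 0.3964, -p*log2(p) = 0.5292
H = sum of terms = 1.8717
Rounded to 2 decimals: 1.87

1.87


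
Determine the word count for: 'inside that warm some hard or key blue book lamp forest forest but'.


Counting words by splitting on spaces:
  Word 1: 'inside'
  Word 2: 'that'
  Word 3: 'warm'
  Word 4: 'some'
  Word 5: 'hard'
  Word 6: 'or'
  Word 7: 'key'
  Word 8: 'blue'
  Word 9: 'book'
  Word 10: 'lamp'
  Word 11: 'forest'
  Word 12: 'forest'
  Word 13: 'but'
Total words: 13

13


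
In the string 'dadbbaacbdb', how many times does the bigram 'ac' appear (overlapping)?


Scanning 'dadbbaacbdb' for bigram 'ac':
  Position 0: 'da' -> no
  Position 1: 'ad' -> no
  Position 2: 'db' -> no
  Position 3: 'bb' -> no
  Position 4: 'ba' -> no
  Position 5: 'aa' -> no
  Position 6: 'ac' -> MATCH
  Position 7: 'cb' -> no
  Position 8: 'bd' -> no
  Position 9: 'db' -> no
Total matches: 1

1


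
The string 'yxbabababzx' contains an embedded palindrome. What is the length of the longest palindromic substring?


Scanning 'yxbabababzx' for palindromic substrings.
Substring at positions 2-8: 'bababab'.
Check: reverse('bababab') = 'bababab' -> palindrome confirmed.
Neighbouring characters ('x' / 'z') break symmetry, so it cannot extend further.
No longer palindromic substring exists; longest length = 7

7


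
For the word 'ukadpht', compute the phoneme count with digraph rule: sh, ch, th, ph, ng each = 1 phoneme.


Parsing 'ukadpht' greedily, digraphs first:
  'u' -> vowel phoneme (phonemes so far: 1)
  'k' -> consonant phoneme (phonemes so far: 2)
  'a' -> vowel phoneme (phonemes so far: 3)
  'd' -> consonant phoneme (phonemes so far: 4)
  'ph' -> digraph (1 consonant phoneme) (phonemes so far: 5)
  't' -> consonant phoneme (phonemes so far: 6)
Total phonemes: 6

6


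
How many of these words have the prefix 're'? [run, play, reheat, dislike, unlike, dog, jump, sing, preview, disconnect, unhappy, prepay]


Checking each word for prefix 're':
  'run' -> no (count: 0)
  'play' -> no (count: 0)
  'reheat' -> YES, starts with 're' (count: 1)
  'dislike' -> no (count: 1)
  'unlike' -> no (count: 1)
  'dog' -> no (count: 1)
  'jump' -> no (count: 1)
  'sing' -> no (count: 1)
  'preview' -> no (count: 1)
  'disconnect' -> no (count: 1)
  'unhappy' -> no (count: 1)
  'prepay' -> no (count: 1)
Total with prefix 're': 1

1
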